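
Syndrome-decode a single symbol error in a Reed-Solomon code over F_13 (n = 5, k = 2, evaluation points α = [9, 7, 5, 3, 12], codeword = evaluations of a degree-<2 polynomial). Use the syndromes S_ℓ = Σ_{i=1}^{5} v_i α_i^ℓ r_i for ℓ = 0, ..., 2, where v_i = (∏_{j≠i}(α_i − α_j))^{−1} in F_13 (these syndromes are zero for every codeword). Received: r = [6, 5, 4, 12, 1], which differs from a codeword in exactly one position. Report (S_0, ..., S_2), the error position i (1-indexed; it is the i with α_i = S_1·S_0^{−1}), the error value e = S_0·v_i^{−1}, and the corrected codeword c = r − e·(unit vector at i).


S = (3, 9, 1), error at position 4, error magnitude e = 9, c = [6, 5, 4, 3, 1].

Step 1: column multipliers v_i = (∏_{j≠i}(α_i − α_j))^{−1} mod 13.
  i = 1 (α = 9): (9−7)(9−5)(9−3)(9−12) = 2·4·6·(−3) = −144 ≡ 12, so v_1 = 12^{−1} = 12 (mod 13).
  i = 2 (α = 7): (7−9)(7−5)(7−3)(7−12) = (−2)·2·4·(−5) = 80 ≡ 2, so v_2 = 2^{−1} = 7 (mod 13).
  i = 3 (α = 5): (5−9)(5−7)(5−3)(5−12) = (−4)·(−2)·2·(−7) = −112 ≡ 5, so v_3 = 5^{−1} = 8 (mod 13).
  i = 4 (α = 3): (3−9)(3−7)(3−5)(3−12) = (−6)·(−4)·(−2)·(−9) = 432 ≡ 3, so v_4 = 3^{−1} = 9 (mod 13).
  i = 5 (α = 12): (12−9)(12−7)(12−5)(12−3) = 3·5·7·9 = 945 ≡ 9, so v_5 = 9^{−1} = 3 (mod 13).
  v = [12, 7, 8, 9, 3].
Step 2: syndromes of r = [6, 5, 4, 12, 1] (all sums mod 13).
  S_0 = Σ v_i r_i = 12·6 + 7·5 + 8·4 + 9·12 + 3·1 = 250 ≡ 3.
  S_1 = Σ v_i α_i r_i = 12·9·6 + 7·7·5 + 8·5·4 + 9·3·12 + 3·12·1 = 1413 ≡ 9.
  α_i^2 mod 13 = [3, 10, 12, 9, 1].
  S_2 = Σ v_i α_i^2 r_i = 12·3·6 + 7·10·5 + 8·12·4 + 9·9·12 + 3·1·1 = 1925 ≡ 1.
  S = (3, 9, 1) ≠ 0, so r is not a codeword (an error is present).
Step 3: locate the error. For a single error e at position i, S_ℓ = v_i·e·α_i^ℓ, so α_err = S_1/S_0.
  S_0^{−1} = 3^{−1} = 9 (mod 13), so α_err = 9·9 = 81 ≡ 3 = α_4. Error position i = 4.
  Consistency check: S_2/S_1 = 1·3 = 3 ≡ 3 = α_err ✓ (single-error assumption holds).
Step 4: error magnitude e = S_0/v_4 = S_0·∏_{j≠4}(α_4 − α_j) = 3·3 = 9 ≡ 9 (mod 13).
Step 5: correct position 4: c_4 = r_4 − e = 12 − 9 ≡ 3 (mod 13). Hence c = [6, 5, 4, 3, 1].
  Check: interpolating c through the α_i gives m(x) = 8 + 7·x (degree < 2) with m(α_i) = c_i for every i, so c is indeed a codeword.


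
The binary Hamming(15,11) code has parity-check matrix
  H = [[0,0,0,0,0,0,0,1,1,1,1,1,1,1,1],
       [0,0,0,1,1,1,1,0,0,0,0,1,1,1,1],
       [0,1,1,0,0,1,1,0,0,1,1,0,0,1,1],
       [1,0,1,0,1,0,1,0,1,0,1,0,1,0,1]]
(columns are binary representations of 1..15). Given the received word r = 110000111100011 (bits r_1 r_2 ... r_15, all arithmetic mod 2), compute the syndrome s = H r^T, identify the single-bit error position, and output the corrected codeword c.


s = (1, 1, 1, 0)^T, error position = 14, corrected codeword c = 110000111100001

Compute s = H r^T mod 2 one row at a time:
  s_1 = 1 + 1 + 1 + 0 + 0 + 0 + 1 + 1 = 5 ≡ 1 (mod 2).
  s_2 = 0 + 0 + 0 + 1 + 0 + 0 + 1 + 1 = 3 ≡ 1 (mod 2).
  s_3 = 1 + 0 + 0 + 1 + 1 + 0 + 1 + 1 = 5 ≡ 1 (mod 2).
  s_4 = 1 + 0 + 0 + 1 + 1 + 0 + 0 + 1 = 4 ≡ 0 (mod 2).
s = (1, 1, 1, 0)^T — this equals column 14 of H (binary 1110), so error is at position 14.
Correct: flip bit 14 of r = 110000111100011 to get c = 110000111100001.


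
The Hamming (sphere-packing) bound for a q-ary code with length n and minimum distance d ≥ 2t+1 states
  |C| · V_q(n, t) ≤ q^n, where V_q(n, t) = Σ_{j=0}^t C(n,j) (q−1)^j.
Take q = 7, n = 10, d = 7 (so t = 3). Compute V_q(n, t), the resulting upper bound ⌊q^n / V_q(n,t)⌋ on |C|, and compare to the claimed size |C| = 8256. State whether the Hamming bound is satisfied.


V_q(n, t) = 27601, q^n = 282475249, Hamming bound = 10234, |C| = 8256 ≤ bound (satisfied).

Step 1: Compute V_q(n, t) = Σ_{j=0}^3 C(n, j) (q−1)^j.
  j = 0: C(10,0)·(6)^0 = 1·1 = 1.
  j = 1: C(10,1)·(6)^1 = 10·6 = 60.
  j = 2: C(10,2)·(6)^2 = 45·36 = 1620.
  j = 3: C(10,3)·(6)^3 = 120·216 = 25920.
  V_q(n, t) = 1 + 60 + 1620 + 25920 = 27601.
Step 2: q^n = 7^10 = 282475249.
Step 3: Hamming bound ⌊q^n / V_q(n,t)⌋ = ⌊282475249/27601⌋ = 10234.
Step 4: Compare |C| = 8256 to 10234: satisfied.
The claimed |C| lies below the Hamming bound.


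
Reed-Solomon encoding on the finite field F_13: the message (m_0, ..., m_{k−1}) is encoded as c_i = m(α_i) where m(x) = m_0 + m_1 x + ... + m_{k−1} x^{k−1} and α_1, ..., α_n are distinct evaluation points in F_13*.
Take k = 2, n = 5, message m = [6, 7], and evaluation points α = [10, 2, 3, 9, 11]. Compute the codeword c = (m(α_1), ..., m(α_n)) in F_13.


c = [11, 7, 1, 4, 5]

Message polynomial: m(x) = 6 + 7·x (mod 13).
For each evaluation point α_i, compute m(α_i) mod 13:
  α_1 = 10: Horner steps 7 → 11, so m(10) = 11.
  α_2 = 2: Horner steps 7 → 7, so m(2) = 7.
  α_3 = 3: Horner steps 7 → 1, so m(3) = 1.
  α_4 = 9: Horner steps 7 → 4, so m(9) = 4.
  α_5 = 11: Horner steps 7 → 5, so m(11) = 5.
Codeword c = [11, 7, 1, 4, 5] ∈ F_13^5.


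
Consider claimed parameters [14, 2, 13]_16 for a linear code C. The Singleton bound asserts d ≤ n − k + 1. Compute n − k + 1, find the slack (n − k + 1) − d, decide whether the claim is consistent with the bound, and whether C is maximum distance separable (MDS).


Singleton RHS = n − k + 1 = 13, slack = 0, bound satisfied, MDS.

Singleton bound: d ≤ n − k + 1.
Here n = 14, k = 2, so n − k + 1 = 13.
Given d = 13, check d ≤ 13: YES.
Slack = (n − k + 1) − d = 0.
The code is MDS (slack = 0).
Description: the claimed parameters are [14, 2, 13]_16; such a code would be MDS (meets Singleton bound).


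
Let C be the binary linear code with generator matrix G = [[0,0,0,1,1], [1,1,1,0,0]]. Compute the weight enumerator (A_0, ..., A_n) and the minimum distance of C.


Weight distribution: A_0 = 1, A_2 = 1, A_3 = 1, A_5 = 1. Minimum distance d = 2.

Enumerate all 2^2 = 4 messages m ∈ F_2^2.
For each, compute codeword c = mG in F_2^5, then tally its weight.
  m = 00 → c = 00000, weight = 0.
  m = 10 → c = 00011, weight = 2.
  m = 01 → c = 11100, weight = 3.
  m = 11 → c = 11111, weight = 5.
Tally weights:
  weight 0: 1 codewords.
  weight 2: 1 codewords.
  weight 3: 1 codewords.
  weight 5: 1 codewords.
Minimum distance d = smallest w > 0 with A_w > 0 = 2.
Sanity: Σ A_w = 4 = 2^2 = 4 ✓.


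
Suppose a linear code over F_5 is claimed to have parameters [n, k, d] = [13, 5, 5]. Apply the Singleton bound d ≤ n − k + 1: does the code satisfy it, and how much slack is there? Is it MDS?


Singleton RHS = n − k + 1 = 9, slack = 4, bound satisfied, not MDS.

Singleton bound: d ≤ n − k + 1.
Here n = 13, k = 5, so n − k + 1 = 9.
Given d = 5, check d ≤ 9: YES.
Slack = (n − k + 1) − d = 4.
The code is NOT MDS (slack = 4 > 0).
Description: the claimed parameters are [13, 5, 5]_5; such a code would be non-MDS.


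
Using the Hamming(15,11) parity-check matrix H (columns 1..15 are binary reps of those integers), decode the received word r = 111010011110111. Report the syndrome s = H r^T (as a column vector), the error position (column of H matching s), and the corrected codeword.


s = (1, 0, 0, 1)^T, error position = 9, corrected codeword c = 111010010110111

Compute s = H r^T mod 2 one row at a time:
  s_1 = 1 + 1 + 1 + 1 + 0 + 1 + 1 + 1 = 7 ≡ 1 (mod 2).
  s_2 = 0 + 1 + 0 + 0 + 0 + 1 + 1 + 1 = 4 ≡ 0 (mod 2).
  s_3 = 1 + 1 + 0 + 0 + 1 + 1 + 1 + 1 = 6 ≡ 0 (mod 2).
  s_4 = 1 + 1 + 1 + 0 + 1 + 1 + 1 + 1 = 7 ≡ 1 (mod 2).
s = (1, 0, 0, 1)^T — this equals column 9 of H (binary 1001), so error is at position 9.
Correct: flip bit 9 of r = 111010011110111 to get c = 111010010110111.


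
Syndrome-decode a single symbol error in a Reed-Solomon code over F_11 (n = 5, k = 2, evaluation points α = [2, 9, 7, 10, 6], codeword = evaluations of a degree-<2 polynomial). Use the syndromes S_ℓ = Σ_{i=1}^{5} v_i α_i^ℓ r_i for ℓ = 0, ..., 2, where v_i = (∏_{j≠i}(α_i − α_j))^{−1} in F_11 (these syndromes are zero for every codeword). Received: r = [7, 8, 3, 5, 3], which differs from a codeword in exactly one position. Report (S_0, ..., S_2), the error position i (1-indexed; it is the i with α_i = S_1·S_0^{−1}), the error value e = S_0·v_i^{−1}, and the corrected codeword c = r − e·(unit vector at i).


S = (9, 10, 5), error at position 5, error magnitude e = 8, c = [7, 8, 3, 5, 6].

Step 1: column multipliers v_i = (∏_{j≠i}(α_i − α_j))^{−1} mod 11.
  i = 1 (α = 2): (2−9)(2−7)(2−10)(2−6) = (−7)·(−5)·(−8)·(−4) = 1120 ≡ 9, so v_1 = 9^{−1} = 5 (mod 11).
  i = 2 (α = 9): (9−2)(9−7)(9−10)(9−6) = 7·2·(−1)·3 = −42 ≡ 2, so v_2 = 2^{−1} = 6 (mod 11).
  i = 3 (α = 7): (7−2)(7−9)(7−10)(7−6) = 5·(−2)·(−3)·1 = 30 ≡ 8, so v_3 = 8^{−1} = 7 (mod 11).
  i = 4 (α = 10): (10−2)(10−9)(10−7)(10−6) = 8·1·3·4 = 96 ≡ 8, so v_4 = 8^{−1} = 7 (mod 11).
  i = 5 (α = 6): (6−2)(6−9)(6−7)(6−10) = 4·(−3)·(−1)·(−4) = −48 ≡ 7, so v_5 = 7^{−1} = 8 (mod 11).
  v = [5, 6, 7, 7, 8].
Step 2: syndromes of r = [7, 8, 3, 5, 3] (all sums mod 11).
  S_0 = Σ v_i r_i = 5·7 + 6·8 + 7·3 + 7·5 + 8·3 = 163 ≡ 9.
  S_1 = Σ v_i α_i r_i = 5·2·7 + 6·9·8 + 7·7·3 + 7·10·5 + 8·6·3 = 1143 ≡ 10.
  α_i^2 mod 11 = [4, 4, 5, 1, 3].
  S_2 = Σ v_i α_i^2 r_i = 5·4·7 + 6·4·8 + 7·5·3 + 7·1·5 + 8·3·3 = 544 ≡ 5.
  S = (9, 10, 5) ≠ 0, so r is not a codeword (an error is present).
Step 3: locate the error. For a single error e at position i, S_ℓ = v_i·e·α_i^ℓ, so α_err = S_1/S_0.
  S_0^{−1} = 9^{−1} = 5 (mod 11), so α_err = 10·5 = 50 ≡ 6 = α_5. Error position i = 5.
  Consistency check: S_2/S_1 = 5·10 = 50 ≡ 6 = α_err ✓ (single-error assumption holds).
Step 4: error magnitude e = S_0/v_5 = S_0·∏_{j≠5}(α_5 − α_j) = 9·7 = 63 ≡ 8 (mod 11).
Step 5: correct position 5: c_5 = r_5 − e = 3 − 8 ≡ 6 (mod 11). Hence c = [7, 8, 3, 5, 6].
  Check: interpolating c through the α_i gives m(x) = 2 + 8·x (degree < 2) with m(α_i) = c_i for every i, so c is indeed a codeword.


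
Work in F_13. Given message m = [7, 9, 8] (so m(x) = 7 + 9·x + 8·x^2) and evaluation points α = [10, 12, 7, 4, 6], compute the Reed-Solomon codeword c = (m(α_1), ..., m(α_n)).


c = [0, 6, 7, 2, 11]

Message polynomial: m(x) = 7 + 9·x + 8·x^2 (mod 13).
For each evaluation point α_i, compute m(α_i) mod 13:
  α_1 = 10: Horner steps 8 → 11 → 0, so m(10) = 0.
  α_2 = 12: Horner steps 8 → 1 → 6, so m(12) = 6.
  α_3 = 7: Horner steps 8 → 0 → 7, so m(7) = 7.
  α_4 = 4: Horner steps 8 → 2 → 2, so m(4) = 2.
  α_5 = 6: Horner steps 8 → 5 → 11, so m(6) = 11.
Codeword c = [0, 6, 7, 2, 11] ∈ F_13^5.


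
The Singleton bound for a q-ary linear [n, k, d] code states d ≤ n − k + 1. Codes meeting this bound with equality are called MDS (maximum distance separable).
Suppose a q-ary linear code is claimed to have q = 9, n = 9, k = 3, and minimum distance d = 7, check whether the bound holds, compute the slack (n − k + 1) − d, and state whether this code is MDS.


Singleton RHS = n − k + 1 = 7, slack = 0, bound satisfied, MDS.

Singleton bound: d ≤ n − k + 1.
Here n = 9, k = 3, so n − k + 1 = 7.
Given d = 7, check d ≤ 7: YES.
Slack = (n − k + 1) − d = 0.
The code is MDS (slack = 0).
Description: the claimed parameters are [9, 3, 7]_9; such a code would be MDS (meets Singleton bound).


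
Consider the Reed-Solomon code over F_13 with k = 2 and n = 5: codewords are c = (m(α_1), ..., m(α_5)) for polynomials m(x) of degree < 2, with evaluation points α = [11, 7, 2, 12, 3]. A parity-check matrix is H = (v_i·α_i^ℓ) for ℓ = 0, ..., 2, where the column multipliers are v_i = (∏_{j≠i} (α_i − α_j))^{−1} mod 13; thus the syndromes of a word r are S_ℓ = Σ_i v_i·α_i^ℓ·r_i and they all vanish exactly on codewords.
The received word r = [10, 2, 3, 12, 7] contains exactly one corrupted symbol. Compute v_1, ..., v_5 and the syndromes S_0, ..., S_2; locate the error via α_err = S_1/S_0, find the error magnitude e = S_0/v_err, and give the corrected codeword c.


S = (3, 6, 12), error at position 3, error magnitude e = 11, c = [10, 2, 5, 12, 7].

Step 1: column multipliers v_i = (∏_{j≠i}(α_i − α_j))^{−1} mod 13.
  i = 1 (α = 11): (11−7)(11−2)(11−12)(11−3) = 4·9·(−1)·8 = −288 ≡ 11, so v_1 = 11^{−1} = 6 (mod 13).
  i = 2 (α = 7): (7−11)(7−2)(7−12)(7−3) = (−4)·5·(−5)·4 = 400 ≡ 10, so v_2 = 10^{−1} = 4 (mod 13).
  i = 3 (α = 2): (2−11)(2−7)(2−12)(2−3) = (−9)·(−5)·(−10)·(−1) = 450 ≡ 8, so v_3 = 8^{−1} = 5 (mod 13).
  i = 4 (α = 12): (12−11)(12−7)(12−2)(12−3) = 1·5·10·9 = 450 ≡ 8, so v_4 = 8^{−1} = 5 (mod 13).
  i = 5 (α = 3): (3−11)(3−7)(3−2)(3−12) = (−8)·(−4)·1·(−9) = −288 ≡ 11, so v_5 = 11^{−1} = 6 (mod 13).
  v = [6, 4, 5, 5, 6].
Step 2: syndromes of r = [10, 2, 3, 12, 7] (all sums mod 13).
  S_0 = Σ v_i r_i = 6·10 + 4·2 + 5·3 + 5·12 + 6·7 = 185 ≡ 3.
  S_1 = Σ v_i α_i r_i = 6·11·10 + 4·7·2 + 5·2·3 + 5·12·12 + 6·3·7 = 1592 ≡ 6.
  α_i^2 mod 13 = [4, 10, 4, 1, 9].
  S_2 = Σ v_i α_i^2 r_i = 6·4·10 + 4·10·2 + 5·4·3 + 5·1·12 + 6·9·7 = 818 ≡ 12.
  S = (3, 6, 12) ≠ 0, so r is not a codeword (an error is present).
Step 3: locate the error. For a single error e at position i, S_ℓ = v_i·e·α_i^ℓ, so α_err = S_1/S_0.
  S_0^{−1} = 3^{−1} = 9 (mod 13), so α_err = 6·9 = 54 ≡ 2 = α_3. Error position i = 3.
  Consistency check: S_2/S_1 = 12·11 = 132 ≡ 2 = α_err ✓ (single-error assumption holds).
Step 4: error magnitude e = S_0/v_3 = S_0·∏_{j≠3}(α_3 − α_j) = 3·8 = 24 ≡ 11 (mod 13).
Step 5: correct position 3: c_3 = r_3 − e = 3 − 11 ≡ 5 (mod 13). Hence c = [10, 2, 5, 12, 7].
  Check: interpolating c through the α_i gives m(x) = 1 + 2·x (degree < 2) with m(α_i) = c_i for every i, so c is indeed a codeword.


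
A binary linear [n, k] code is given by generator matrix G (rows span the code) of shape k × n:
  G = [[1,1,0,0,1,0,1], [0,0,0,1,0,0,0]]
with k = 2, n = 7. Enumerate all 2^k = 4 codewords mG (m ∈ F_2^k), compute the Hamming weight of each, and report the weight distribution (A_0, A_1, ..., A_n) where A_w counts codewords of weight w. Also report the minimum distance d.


Weight distribution: A_0 = 1, A_1 = 1, A_4 = 1, A_5 = 1. Minimum distance d = 1.

Enumerate all 2^2 = 4 messages m ∈ F_2^2.
For each, compute codeword c = mG in F_2^7, then tally its weight.
  m = 00 → c = 0000000, weight = 0.
  m = 10 → c = 1100101, weight = 4.
  m = 01 → c = 0001000, weight = 1.
  m = 11 → c = 1101101, weight = 5.
Tally weights:
  weight 0: 1 codewords.
  weight 1: 1 codewords.
  weight 4: 1 codewords.
  weight 5: 1 codewords.
Minimum distance d = smallest w > 0 with A_w > 0 = 1.
Sanity: Σ A_w = 4 = 2^2 = 4 ✓.


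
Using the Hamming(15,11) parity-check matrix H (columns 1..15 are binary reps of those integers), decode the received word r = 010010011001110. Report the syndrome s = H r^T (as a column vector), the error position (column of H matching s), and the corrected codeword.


s = (1, 0, 0, 1)^T, error position = 9, corrected codeword c = 010010010001110

Compute s = H r^T mod 2 one row at a time:
  s_1 = 1 + 1 + 0 + 0 + 1 + 1 + 1 + 0 = 5 ≡ 1 (mod 2).
  s_2 = 0 + 1 + 0 + 0 + 1 + 1 + 1 + 0 = 4 ≡ 0 (mod 2).
  s_3 = 1 + 0 + 0 + 0 + 0 + 0 + 1 + 0 = 2 ≡ 0 (mod 2).
  s_4 = 0 + 0 + 1 + 0 + 1 + 0 + 1 + 0 = 3 ≡ 1 (mod 2).
s = (1, 0, 0, 1)^T — this equals column 9 of H (binary 1001), so error is at position 9.
Correct: flip bit 9 of r = 010010011001110 to get c = 010010010001110.


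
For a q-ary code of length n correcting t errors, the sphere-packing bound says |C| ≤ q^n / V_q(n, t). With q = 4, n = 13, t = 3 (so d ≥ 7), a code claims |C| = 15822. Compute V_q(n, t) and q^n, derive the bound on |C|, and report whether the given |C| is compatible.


V_q(n, t) = 8464, q^n = 67108864, Hamming bound = 7928, |C| = 15822 > bound (violated).

Step 1: Compute V_q(n, t) = Σ_{j=0}^3 C(n, j) (q−1)^j.
  j = 0: C(13,0)·(3)^0 = 1·1 = 1.
  j = 1: C(13,1)·(3)^1 = 13·3 = 39.
  j = 2: C(13,2)·(3)^2 = 78·9 = 702.
  j = 3: C(13,3)·(3)^3 = 286·27 = 7722.
  V_q(n, t) = 1 + 39 + 702 + 7722 = 8464.
Step 2: q^n = 4^13 = 67108864.
Step 3: Hamming bound ⌊q^n / V_q(n,t)⌋ = ⌊67108864/8464⌋ = 7928.
Step 4: Compare |C| = 15822 to 7928: violated.
The claimed |C| lies above the Hamming bound, so no 4-ary code of length 13 with d ≥ 7 can have 15822 codewords.


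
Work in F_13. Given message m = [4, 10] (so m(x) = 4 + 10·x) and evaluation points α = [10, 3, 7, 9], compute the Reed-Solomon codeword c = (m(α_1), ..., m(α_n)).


c = [0, 8, 9, 3]

Message polynomial: m(x) = 4 + 10·x (mod 13).
For each evaluation point α_i, compute m(α_i) mod 13:
  α_1 = 10: Horner steps 10 → 0, so m(10) = 0.
  α_2 = 3: Horner steps 10 → 8, so m(3) = 8.
  α_3 = 7: Horner steps 10 → 9, so m(7) = 9.
  α_4 = 9: Horner steps 10 → 3, so m(9) = 3.
Codeword c = [0, 8, 9, 3] ∈ F_13^4.


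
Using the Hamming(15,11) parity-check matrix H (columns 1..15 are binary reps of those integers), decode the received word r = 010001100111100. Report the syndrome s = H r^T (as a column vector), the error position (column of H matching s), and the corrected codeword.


s = (0, 0, 1, 1)^T, error position = 3, corrected codeword c = 011001100111100

Compute s = H r^T mod 2 one row at a time:
  s_1 = 0 + 0 + 1 + 1 + 1 + 1 + 0 + 0 = 4 ≡ 0 (mod 2).
  s_2 = 0 + 0 + 1 + 1 + 1 + 1 + 0 + 0 = 4 ≡ 0 (mod 2).
  s_3 = 1 + 0 + 1 + 1 + 1 + 1 + 0 + 0 = 5 ≡ 1 (mod 2).
  s_4 = 0 + 0 + 0 + 1 + 0 + 1 + 1 + 0 = 3 ≡ 1 (mod 2).
s = (0, 0, 1, 1)^T — this equals column 3 of H (binary 0011), so error is at position 3.
Correct: flip bit 3 of r = 010001100111100 to get c = 011001100111100.


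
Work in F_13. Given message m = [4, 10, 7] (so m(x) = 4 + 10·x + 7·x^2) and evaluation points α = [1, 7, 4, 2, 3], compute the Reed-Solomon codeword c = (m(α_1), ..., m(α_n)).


c = [8, 1, 0, 0, 6]

Message polynomial: m(x) = 4 + 10·x + 7·x^2 (mod 13).
For each evaluation point α_i, compute m(α_i) mod 13:
  α_1 = 1: Horner steps 7 → 4 → 8, so m(1) = 8.
  α_2 = 7: Horner steps 7 → 7 → 1, so m(7) = 1.
  α_3 = 4: Horner steps 7 → 12 → 0, so m(4) = 0.
  α_4 = 2: Horner steps 7 → 11 → 0, so m(2) = 0.
  α_5 = 3: Horner steps 7 → 5 → 6, so m(3) = 6.
Codeword c = [8, 1, 0, 0, 6] ∈ F_13^5.


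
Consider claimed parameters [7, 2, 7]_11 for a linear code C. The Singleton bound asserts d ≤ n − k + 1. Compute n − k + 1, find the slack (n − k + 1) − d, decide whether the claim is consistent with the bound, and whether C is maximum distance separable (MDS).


Singleton RHS = n − k + 1 = 6, slack = -1, bound violated (no such code; not MDS).

Singleton bound: d ≤ n − k + 1.
Here n = 7, k = 2, so n − k + 1 = 6.
Given d = 7, check d ≤ 6: NO.
Slack = (n − k + 1) − d = -1.
The slack is negative: d = 7 exceeds n − k + 1 = 6 by 1, so the Singleton bound is violated and no linear [7, 2, 7]_11 code can exist. In particular it is not MDS (MDS requires d = n − k + 1 exactly).
Description: the claimed parameters are [7, 2, 7]_11; such a code would be impossible (violates the Singleton bound).


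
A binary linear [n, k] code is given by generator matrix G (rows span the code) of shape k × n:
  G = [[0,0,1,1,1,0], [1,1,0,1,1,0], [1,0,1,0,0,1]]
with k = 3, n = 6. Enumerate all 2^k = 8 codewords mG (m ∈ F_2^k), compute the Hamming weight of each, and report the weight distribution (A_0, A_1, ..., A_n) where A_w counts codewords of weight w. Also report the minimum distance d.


Weight distribution: A_0 = 1, A_2 = 1, A_3 = 3, A_4 = 2, A_5 = 1. Minimum distance d = 2.

Enumerate all 2^3 = 8 messages m ∈ F_2^3.
For each, compute codeword c = mG in F_2^6, then tally its weight.
  m = 000 → c = 000000, weight = 0.
  m = 100 → c = 001110, weight = 3.
  m = 010 → c = 110110, weight = 4.
  m = 110 → c = 111000, weight = 3.
  m = 001 → c = 101001, weight = 3.
  m = 101 → c = 100111, weight = 4.
  m = 011 → c = 011111, weight = 5.
  m = 111 → c = 010001, weight = 2.
Tally weights:
  weight 0: 1 codewords.
  weight 2: 1 codewords.
  weight 3: 3 codewords.
  weight 4: 2 codewords.
  weight 5: 1 codewords.
Minimum distance d = smallest w > 0 with A_w > 0 = 2.
Sanity: Σ A_w = 8 = 2^3 = 8 ✓.


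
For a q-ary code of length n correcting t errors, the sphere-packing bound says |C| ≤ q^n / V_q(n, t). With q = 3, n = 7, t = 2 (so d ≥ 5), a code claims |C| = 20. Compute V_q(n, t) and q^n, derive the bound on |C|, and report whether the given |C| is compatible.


V_q(n, t) = 99, q^n = 2187, Hamming bound = 22, |C| = 20 ≤ bound (satisfied).

Step 1: Compute V_q(n, t) = Σ_{j=0}^2 C(n, j) (q−1)^j.
  j = 0: C(7,0)·(2)^0 = 1·1 = 1.
  j = 1: C(7,1)·(2)^1 = 7·2 = 14.
  j = 2: C(7,2)·(2)^2 = 21·4 = 84.
  V_q(n, t) = 1 + 14 + 84 = 99.
Step 2: q^n = 3^7 = 2187.
Step 3: Hamming bound ⌊q^n / V_q(n,t)⌋ = ⌊2187/99⌋ = 22.
Step 4: Compare |C| = 20 to 22: satisfied.
The claimed |C| lies below the Hamming bound.


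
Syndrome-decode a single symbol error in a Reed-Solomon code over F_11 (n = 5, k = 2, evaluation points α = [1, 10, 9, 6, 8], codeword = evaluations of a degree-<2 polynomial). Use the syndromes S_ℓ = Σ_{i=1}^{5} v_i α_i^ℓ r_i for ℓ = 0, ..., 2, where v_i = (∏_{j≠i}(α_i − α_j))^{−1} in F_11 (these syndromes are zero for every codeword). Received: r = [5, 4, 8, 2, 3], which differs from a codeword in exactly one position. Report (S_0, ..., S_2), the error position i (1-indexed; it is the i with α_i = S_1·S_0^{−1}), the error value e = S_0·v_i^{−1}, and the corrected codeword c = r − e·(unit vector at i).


S = (6, 10, 2), error at position 3, error magnitude e = 10, c = [5, 4, 9, 2, 3].

Step 1: column multipliers v_i = (∏_{j≠i}(α_i − α_j))^{−1} mod 11.
  i = 1 (α = 1): (1−10)(1−9)(1−6)(1−8) = (−9)·(−8)·(−5)·(−7) = 2520 ≡ 1, so v_1 = 1^{−1} = 1 (mod 11).
  i = 2 (α = 10): (10−1)(10−9)(10−6)(10−8) = 9·1·4·2 = 72 ≡ 6, so v_2 = 6^{−1} = 2 (mod 11).
  i = 3 (α = 9): (9−1)(9−10)(9−6)(9−8) = 8·(−1)·3·1 = −24 ≡ 9, so v_3 = 9^{−1} = 5 (mod 11).
  i = 4 (α = 6): (6−1)(6−10)(6−9)(6−8) = 5·(−4)·(−3)·(−2) = −120 ≡ 1, so v_4 = 1^{−1} = 1 (mod 11).
  i = 5 (α = 8): (8−1)(8−10)(8−9)(8−6) = 7·(−2)·(−1)·2 = 28 ≡ 6, so v_5 = 6^{−1} = 2 (mod 11).
  v = [1, 2, 5, 1, 2].
Step 2: syndromes of r = [5, 4, 8, 2, 3] (all sums mod 11).
  S_0 = Σ v_i r_i = 1·5 + 2·4 + 5·8 + 1·2 + 2·3 = 61 ≡ 6.
  S_1 = Σ v_i α_i r_i = 1·1·5 + 2·10·4 + 5·9·8 + 1·6·2 + 2·8·3 = 505 ≡ 10.
  α_i^2 mod 11 = [1, 1, 4, 3, 9].
  S_2 = Σ v_i α_i^2 r_i = 1·1·5 + 2·1·4 + 5·4·8 + 1·3·2 + 2·9·3 = 233 ≡ 2.
  S = (6, 10, 2) ≠ 0, so r is not a codeword (an error is present).
Step 3: locate the error. For a single error e at position i, S_ℓ = v_i·e·α_i^ℓ, so α_err = S_1/S_0.
  S_0^{−1} = 6^{−1} = 2 (mod 11), so α_err = 10·2 = 20 ≡ 9 = α_3. Error position i = 3.
  Consistency check: S_2/S_1 = 2·10 = 20 ≡ 9 = α_err ✓ (single-error assumption holds).
Step 4: error magnitude e = S_0/v_3 = S_0·∏_{j≠3}(α_3 − α_j) = 6·9 = 54 ≡ 10 (mod 11).
Step 5: correct position 3: c_3 = r_3 − e = 8 − 10 ≡ 9 (mod 11). Hence c = [5, 4, 9, 2, 3].
  Check: interpolating c through the α_i gives m(x) = 10 + 6·x (degree < 2) with m(α_i) = c_i for every i, so c is indeed a codeword.


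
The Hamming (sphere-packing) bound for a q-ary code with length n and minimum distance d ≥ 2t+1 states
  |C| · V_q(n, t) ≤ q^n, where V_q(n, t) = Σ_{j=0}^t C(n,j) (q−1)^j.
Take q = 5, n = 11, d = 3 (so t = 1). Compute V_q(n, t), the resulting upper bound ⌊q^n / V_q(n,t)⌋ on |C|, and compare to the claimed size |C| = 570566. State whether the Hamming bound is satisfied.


V_q(n, t) = 45, q^n = 48828125, Hamming bound = 1085069, |C| = 570566 ≤ bound (satisfied).

Step 1: Compute V_q(n, t) = Σ_{j=0}^1 C(n, j) (q−1)^j.
  j = 0: C(11,0)·(4)^0 = 1·1 = 1.
  j = 1: C(11,1)·(4)^1 = 11·4 = 44.
  V_q(n, t) = 1 + 44 = 45.
Step 2: q^n = 5^11 = 48828125.
Step 3: Hamming bound ⌊q^n / V_q(n,t)⌋ = ⌊48828125/45⌋ = 1085069.
Step 4: Compare |C| = 570566 to 1085069: satisfied.
The claimed |C| lies below the Hamming bound.


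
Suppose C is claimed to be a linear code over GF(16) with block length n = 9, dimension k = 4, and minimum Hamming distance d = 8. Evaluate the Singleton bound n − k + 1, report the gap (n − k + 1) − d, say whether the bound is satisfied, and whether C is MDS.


Singleton RHS = n − k + 1 = 6, slack = -2, bound violated (no such code; not MDS).

Singleton bound: d ≤ n − k + 1.
Here n = 9, k = 4, so n − k + 1 = 6.
Given d = 8, check d ≤ 6: NO.
Slack = (n − k + 1) − d = -2.
The slack is negative: d = 8 exceeds n − k + 1 = 6 by 2, so the Singleton bound is violated and no linear [9, 4, 8]_16 code can exist. In particular it is not MDS (MDS requires d = n − k + 1 exactly).
Description: the claimed parameters are [9, 4, 8]_16; such a code would be impossible (violates the Singleton bound).


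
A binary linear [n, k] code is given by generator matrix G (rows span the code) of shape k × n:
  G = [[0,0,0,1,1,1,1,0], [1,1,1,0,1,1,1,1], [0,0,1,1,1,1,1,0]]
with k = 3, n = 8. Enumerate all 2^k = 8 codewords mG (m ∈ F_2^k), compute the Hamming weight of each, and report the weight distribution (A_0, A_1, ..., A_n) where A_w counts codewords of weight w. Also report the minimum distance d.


Weight distribution: A_0 = 1, A_1 = 1, A_4 = 2, A_5 = 2, A_6 = 1, A_7 = 1. Minimum distance d = 1.

Enumerate all 2^3 = 8 messages m ∈ F_2^3.
For each, compute codeword c = mG in F_2^8, then tally its weight.
  m = 000 → c = 00000000, weight = 0.
  m = 100 → c = 00011110, weight = 4.
  m = 010 → c = 11101111, weight = 7.
  m = 110 → c = 11110001, weight = 5.
  m = 001 → c = 00111110, weight = 5.
  m = 101 → c = 00100000, weight = 1.
  m = 011 → c = 11010001, weight = 4.
  m = 111 → c = 11001111, weight = 6.
Tally weights:
  weight 0: 1 codewords.
  weight 1: 1 codewords.
  weight 4: 2 codewords.
  weight 5: 2 codewords.
  weight 6: 1 codewords.
  weight 7: 1 codewords.
Minimum distance d = smallest w > 0 with A_w > 0 = 1.
Sanity: Σ A_w = 8 = 2^3 = 8 ✓.


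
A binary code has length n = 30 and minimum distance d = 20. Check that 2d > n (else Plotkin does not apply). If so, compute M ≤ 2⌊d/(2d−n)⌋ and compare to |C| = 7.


Plotkin bound M ≤ 4; given |C| = 7 > bound (violated).

Check applicability: 2d = 40, n = 30.
2d − n = 10 > 0, so Plotkin applies.
Compute d/(2d−n) = 20/10 ≈ 2.0000.
⌊d/(2d−n)⌋ = 2.
Plotkin bound: M ≤ 2·2 = 4.
Given |C| = 7, check: VIOLATED.
This |C| is above the Plotkin bound, so no binary code with n = 30, d = 20 and 7 codewords exists.


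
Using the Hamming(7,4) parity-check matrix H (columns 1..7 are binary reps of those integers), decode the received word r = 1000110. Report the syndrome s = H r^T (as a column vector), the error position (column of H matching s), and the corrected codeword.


s = (0, 1, 0)^T, error position = 2, corrected codeword c = 1100110

Compute s = H r^T mod 2 one row at a time:
  s_1 = 0 + 1 + 1 + 0 = 2 ≡ 0 (mod 2).
  s_2 = 0 + 0 + 1 + 0 = 1 ≡ 1 (mod 2).
  s_3 = 1 + 0 + 1 + 0 = 2 ≡ 0 (mod 2).
s = (0, 1, 0)^T — this equals column 2 of H (binary 010), so error is at position 2.
Correct: flip bit 2 of r = 1000110 to get c = 1100110.


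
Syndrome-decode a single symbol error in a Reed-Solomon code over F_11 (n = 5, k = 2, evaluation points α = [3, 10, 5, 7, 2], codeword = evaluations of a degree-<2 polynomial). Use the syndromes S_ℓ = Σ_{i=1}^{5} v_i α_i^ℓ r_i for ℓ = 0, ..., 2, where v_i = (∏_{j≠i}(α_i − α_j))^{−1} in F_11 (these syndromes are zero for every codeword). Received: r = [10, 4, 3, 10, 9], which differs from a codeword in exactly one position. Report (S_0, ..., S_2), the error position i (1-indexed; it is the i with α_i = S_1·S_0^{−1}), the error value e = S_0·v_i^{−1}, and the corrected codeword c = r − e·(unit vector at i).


S = (8, 2, 6), error at position 1, error magnitude e = 3, c = [7, 4, 3, 10, 9].

Step 1: column multipliers v_i = (∏_{j≠i}(α_i − α_j))^{−1} mod 11.
  i = 1 (α = 3): (3−10)(3−5)(3−7)(3−2) = (−7)·(−2)·(−4)·1 = −56 ≡ 10, so v_1 = 10^{−1} = 10 (mod 11).
  i = 2 (α = 10): (10−3)(10−5)(10−7)(10−2) = 7·5·3·8 = 840 ≡ 4, so v_2 = 4^{−1} = 3 (mod 11).
  i = 3 (α = 5): (5−3)(5−10)(5−7)(5−2) = 2·(−5)·(−2)·3 = 60 ≡ 5, so v_3 = 5^{−1} = 9 (mod 11).
  i = 4 (α = 7): (7−3)(7−10)(7−5)(7−2) = 4·(−3)·2·5 = −120 ≡ 1, so v_4 = 1^{−1} = 1 (mod 11).
  i = 5 (α = 2): (2−3)(2−10)(2−5)(2−7) = (−1)·(−8)·(−3)·(−5) = 120 ≡ 10, so v_5 = 10^{−1} = 10 (mod 11).
  v = [10, 3, 9, 1, 10].
Step 2: syndromes of r = [10, 4, 3, 10, 9] (all sums mod 11).
  S_0 = Σ v_i r_i = 10·10 + 3·4 + 9·3 + 1·10 + 10·9 = 239 ≡ 8.
  S_1 = Σ v_i α_i r_i = 10·3·10 + 3·10·4 + 9·5·3 + 1·7·10 + 10·2·9 = 805 ≡ 2.
  α_i^2 mod 11 = [9, 1, 3, 5, 4].
  S_2 = Σ v_i α_i^2 r_i = 10·9·10 + 3·1·4 + 9·3·3 + 1·5·10 + 10·4·9 = 1403 ≡ 6.
  S = (8, 2, 6) ≠ 0, so r is not a codeword (an error is present).
Step 3: locate the error. For a single error e at position i, S_ℓ = v_i·e·α_i^ℓ, so α_err = S_1/S_0.
  S_0^{−1} = 8^{−1} = 7 (mod 11), so α_err = 2·7 = 14 ≡ 3 = α_1. Error position i = 1.
  Consistency check: S_2/S_1 = 6·6 = 36 ≡ 3 = α_err ✓ (single-error assumption holds).
Step 4: error magnitude e = S_0/v_1 = S_0·∏_{j≠1}(α_1 − α_j) = 8·10 = 80 ≡ 3 (mod 11).
Step 5: correct position 1: c_1 = r_1 − e = 10 − 3 ≡ 7 (mod 11). Hence c = [7, 4, 3, 10, 9].
  Check: interpolating c through the α_i gives m(x) = 2 + 9·x (degree < 2) with m(α_i) = c_i for every i, so c is indeed a codeword.


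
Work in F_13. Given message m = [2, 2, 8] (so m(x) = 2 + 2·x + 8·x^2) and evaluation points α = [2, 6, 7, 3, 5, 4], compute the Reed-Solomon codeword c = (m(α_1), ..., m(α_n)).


c = [12, 3, 5, 2, 4, 8]

Message polynomial: m(x) = 2 + 2·x + 8·x^2 (mod 13).
For each evaluation point α_i, compute m(α_i) mod 13:
  α_1 = 2: Horner steps 8 → 5 → 12, so m(2) = 12.
  α_2 = 6: Horner steps 8 → 11 → 3, so m(6) = 3.
  α_3 = 7: Horner steps 8 → 6 → 5, so m(7) = 5.
  α_4 = 3: Horner steps 8 → 0 → 2, so m(3) = 2.
  α_5 = 5: Horner steps 8 → 3 → 4, so m(5) = 4.
  α_6 = 4: Horner steps 8 → 8 → 8, so m(4) = 8.
Codeword c = [12, 3, 5, 2, 4, 8] ∈ F_13^6.


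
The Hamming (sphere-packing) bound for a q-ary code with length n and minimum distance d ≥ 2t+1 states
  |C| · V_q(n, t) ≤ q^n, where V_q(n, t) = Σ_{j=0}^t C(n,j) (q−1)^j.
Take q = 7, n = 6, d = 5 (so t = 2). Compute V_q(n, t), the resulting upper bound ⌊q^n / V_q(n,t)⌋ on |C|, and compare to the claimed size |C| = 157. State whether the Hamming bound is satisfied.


V_q(n, t) = 577, q^n = 117649, Hamming bound = 203, |C| = 157 ≤ bound (satisfied).

Step 1: Compute V_q(n, t) = Σ_{j=0}^2 C(n, j) (q−1)^j.
  j = 0: C(6,0)·(6)^0 = 1·1 = 1.
  j = 1: C(6,1)·(6)^1 = 6·6 = 36.
  j = 2: C(6,2)·(6)^2 = 15·36 = 540.
  V_q(n, t) = 1 + 36 + 540 = 577.
Step 2: q^n = 7^6 = 117649.
Step 3: Hamming bound ⌊q^n / V_q(n,t)⌋ = ⌊117649/577⌋ = 203.
Step 4: Compare |C| = 157 to 203: satisfied.
The claimed |C| lies below the Hamming bound.


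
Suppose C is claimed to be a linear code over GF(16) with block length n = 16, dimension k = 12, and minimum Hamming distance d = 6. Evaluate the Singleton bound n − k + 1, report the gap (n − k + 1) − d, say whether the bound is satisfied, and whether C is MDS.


Singleton RHS = n − k + 1 = 5, slack = -1, bound violated (no such code; not MDS).

Singleton bound: d ≤ n − k + 1.
Here n = 16, k = 12, so n − k + 1 = 5.
Given d = 6, check d ≤ 5: NO.
Slack = (n − k + 1) − d = -1.
The slack is negative: d = 6 exceeds n − k + 1 = 5 by 1, so the Singleton bound is violated and no linear [16, 12, 6]_16 code can exist. In particular it is not MDS (MDS requires d = n − k + 1 exactly).
Description: the claimed parameters are [16, 12, 6]_16; such a code would be impossible (violates the Singleton bound).


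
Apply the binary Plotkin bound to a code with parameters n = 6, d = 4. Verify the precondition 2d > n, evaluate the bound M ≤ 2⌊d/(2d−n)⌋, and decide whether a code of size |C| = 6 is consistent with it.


Plotkin bound M ≤ 4; given |C| = 6 > bound (violated).

Check applicability: 2d = 8, n = 6.
2d − n = 2 > 0, so Plotkin applies.
Compute d/(2d−n) = 4/2 ≈ 2.0000.
⌊d/(2d−n)⌋ = 2.
Plotkin bound: M ≤ 2·2 = 4.
Given |C| = 6, check: VIOLATED.
This |C| is above the Plotkin bound, so no binary code with n = 6, d = 4 and 6 codewords exists.


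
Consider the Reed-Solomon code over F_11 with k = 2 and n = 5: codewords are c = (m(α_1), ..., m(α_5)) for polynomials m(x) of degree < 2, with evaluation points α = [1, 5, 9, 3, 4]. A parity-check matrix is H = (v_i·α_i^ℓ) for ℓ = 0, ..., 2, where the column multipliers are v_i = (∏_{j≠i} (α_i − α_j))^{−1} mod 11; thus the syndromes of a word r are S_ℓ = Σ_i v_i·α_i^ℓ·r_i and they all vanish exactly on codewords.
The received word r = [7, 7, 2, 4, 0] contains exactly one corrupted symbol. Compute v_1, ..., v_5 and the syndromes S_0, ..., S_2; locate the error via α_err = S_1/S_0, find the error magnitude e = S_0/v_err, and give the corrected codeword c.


S = (10, 10, 10), error at position 1, error magnitude e = 6, c = [1, 7, 2, 4, 0].

Step 1: column multipliers v_i = (∏_{j≠i}(α_i − α_j))^{−1} mod 11.
  i = 1 (α = 1): (1−5)(1−9)(1−3)(1−4) = (−4)·(−8)·(−2)·(−3) = 192 ≡ 5, so v_1 = 5^{−1} = 9 (mod 11).
  i = 2 (α = 5): (5−1)(5−9)(5−3)(5−4) = 4·(−4)·2·1 = −32 ≡ 1, so v_2 = 1^{−1} = 1 (mod 11).
  i = 3 (α = 9): (9−1)(9−5)(9−3)(9−4) = 8·4·6·5 = 960 ≡ 3, so v_3 = 3^{−1} = 4 (mod 11).
  i = 4 (α = 3): (3−1)(3−5)(3−9)(3−4) = 2·(−2)·(−6)·(−1) = −24 ≡ 9, so v_4 = 9^{−1} = 5 (mod 11).
  i = 5 (α = 4): (4−1)(4−5)(4−9)(4−3) = 3·(−1)·(−5)·1 = 15 ≡ 4, so v_5 = 4^{−1} = 3 (mod 11).
  v = [9, 1, 4, 5, 3].
Step 2: syndromes of r = [7, 7, 2, 4, 0] (all sums mod 11).
  S_0 = Σ v_i r_i = 9·7 + 1·7 + 4·2 + 5·4 + 3·0 = 98 ≡ 10.
  S_1 = Σ v_i α_i r_i = 9·1·7 + 1·5·7 + 4·9·2 + 5·3·4 + 3·4·0 = 230 ≡ 10.
  α_i^2 mod 11 = [1, 3, 4, 9, 5].
  S_2 = Σ v_i α_i^2 r_i = 9·1·7 + 1·3·7 + 4·4·2 + 5·9·4 + 3·5·0 = 296 ≡ 10.
  S = (10, 10, 10) ≠ 0, so r is not a codeword (an error is present).
Step 3: locate the error. For a single error e at position i, S_ℓ = v_i·e·α_i^ℓ, so α_err = S_1/S_0.
  S_0^{−1} = 10^{−1} = 10 (mod 11), so α_err = 10·10 = 100 ≡ 1 = α_1. Error position i = 1.
  Consistency check: S_2/S_1 = 10·10 = 100 ≡ 1 = α_err ✓ (single-error assumption holds).
Step 4: error magnitude e = S_0/v_1 = S_0·∏_{j≠1}(α_1 − α_j) = 10·5 = 50 ≡ 6 (mod 11).
Step 5: correct position 1: c_1 = r_1 − e = 7 − 6 ≡ 1 (mod 11). Hence c = [1, 7, 2, 4, 0].
  Check: interpolating c through the α_i gives m(x) = 5 + 7·x (degree < 2) with m(α_i) = c_i for every i, so c is indeed a codeword.


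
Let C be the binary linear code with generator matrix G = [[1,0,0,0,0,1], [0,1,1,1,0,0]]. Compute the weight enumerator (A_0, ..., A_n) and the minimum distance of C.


Weight distribution: A_0 = 1, A_2 = 1, A_3 = 1, A_5 = 1. Minimum distance d = 2.

Enumerate all 2^2 = 4 messages m ∈ F_2^2.
For each, compute codeword c = mG in F_2^6, then tally its weight.
  m = 00 → c = 000000, weight = 0.
  m = 10 → c = 100001, weight = 2.
  m = 01 → c = 011100, weight = 3.
  m = 11 → c = 111101, weight = 5.
Tally weights:
  weight 0: 1 codewords.
  weight 2: 1 codewords.
  weight 3: 1 codewords.
  weight 5: 1 codewords.
Minimum distance d = smallest w > 0 with A_w > 0 = 2.
Sanity: Σ A_w = 4 = 2^2 = 4 ✓.


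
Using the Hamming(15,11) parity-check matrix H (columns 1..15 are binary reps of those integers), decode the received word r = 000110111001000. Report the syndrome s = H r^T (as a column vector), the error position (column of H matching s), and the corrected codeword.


s = (1, 0, 1, 1)^T, error position = 11, corrected codeword c = 000110111011000

Compute s = H r^T mod 2 one row at a time:
  s_1 = 1 + 1 + 0 + 0 + 1 + 0 + 0 + 0 = 3 ≡ 1 (mod 2).
  s_2 = 1 + 1 + 0 + 1 + 1 + 0 + 0 + 0 = 4 ≡ 0 (mod 2).
  s_3 = 0 + 0 + 0 + 1 + 0 + 0 + 0 + 0 = 1 ≡ 1 (mod 2).
  s_4 = 0 + 0 + 1 + 1 + 1 + 0 + 0 + 0 = 3 ≡ 1 (mod 2).
s = (1, 0, 1, 1)^T — this equals column 11 of H (binary 1011), so error is at position 11.
Correct: flip bit 11 of r = 000110111001000 to get c = 000110111011000.


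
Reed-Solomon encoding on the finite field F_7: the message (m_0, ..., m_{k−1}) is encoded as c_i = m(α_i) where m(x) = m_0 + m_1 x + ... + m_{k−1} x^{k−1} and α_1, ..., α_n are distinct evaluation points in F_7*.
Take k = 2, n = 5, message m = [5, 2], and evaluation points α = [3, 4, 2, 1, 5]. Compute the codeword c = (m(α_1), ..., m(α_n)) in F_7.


c = [4, 6, 2, 0, 1]

Message polynomial: m(x) = 5 + 2·x (mod 7).
For each evaluation point α_i, compute m(α_i) mod 7:
  α_1 = 3: Horner steps 2 → 4, so m(3) = 4.
  α_2 = 4: Horner steps 2 → 6, so m(4) = 6.
  α_3 = 2: Horner steps 2 → 2, so m(2) = 2.
  α_4 = 1: Horner steps 2 → 0, so m(1) = 0.
  α_5 = 5: Horner steps 2 → 1, so m(5) = 1.
Codeword c = [4, 6, 2, 0, 1] ∈ F_7^5.


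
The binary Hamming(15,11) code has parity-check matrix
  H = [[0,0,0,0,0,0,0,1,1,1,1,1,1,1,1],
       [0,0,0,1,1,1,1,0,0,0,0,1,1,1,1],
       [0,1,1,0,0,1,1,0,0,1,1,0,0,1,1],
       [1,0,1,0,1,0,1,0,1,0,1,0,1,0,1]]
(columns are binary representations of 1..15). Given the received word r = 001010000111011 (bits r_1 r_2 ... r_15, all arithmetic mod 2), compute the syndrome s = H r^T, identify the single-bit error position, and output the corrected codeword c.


s = (1, 0, 1, 0)^T, error position = 10, corrected codeword c = 001010000011011

Compute s = H r^T mod 2 one row at a time:
  s_1 = 0 + 0 + 1 + 1 + 1 + 0 + 1 + 1 = 5 ≡ 1 (mod 2).
  s_2 = 0 + 1 + 0 + 0 + 1 + 0 + 1 + 1 = 4 ≡ 0 (mod 2).
  s_3 = 0 + 1 + 0 + 0 + 1 + 1 + 1 + 1 = 5 ≡ 1 (mod 2).
  s_4 = 0 + 1 + 1 + 0 + 0 + 1 + 0 + 1 = 4 ≡ 0 (mod 2).
s = (1, 0, 1, 0)^T — this equals column 10 of H (binary 1010), so error is at position 10.
Correct: flip bit 10 of r = 001010000111011 to get c = 001010000011011.


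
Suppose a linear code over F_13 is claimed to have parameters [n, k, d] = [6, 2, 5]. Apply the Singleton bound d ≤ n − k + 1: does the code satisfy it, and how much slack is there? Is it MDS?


Singleton RHS = n − k + 1 = 5, slack = 0, bound satisfied, MDS.

Singleton bound: d ≤ n − k + 1.
Here n = 6, k = 2, so n − k + 1 = 5.
Given d = 5, check d ≤ 5: YES.
Slack = (n − k + 1) − d = 0.
The code is MDS (slack = 0).
Description: the claimed parameters are [6, 2, 5]_13; such a code would be MDS (meets Singleton bound).


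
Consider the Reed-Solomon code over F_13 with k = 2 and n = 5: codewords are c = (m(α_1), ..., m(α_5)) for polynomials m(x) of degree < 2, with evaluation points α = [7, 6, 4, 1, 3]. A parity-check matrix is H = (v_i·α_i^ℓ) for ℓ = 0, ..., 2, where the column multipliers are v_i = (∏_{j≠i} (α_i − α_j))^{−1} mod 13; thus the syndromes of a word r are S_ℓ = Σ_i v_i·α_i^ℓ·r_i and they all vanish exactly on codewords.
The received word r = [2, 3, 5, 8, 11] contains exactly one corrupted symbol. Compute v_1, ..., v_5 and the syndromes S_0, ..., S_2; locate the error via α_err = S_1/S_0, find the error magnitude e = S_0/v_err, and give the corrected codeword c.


S = (9, 1, 3), error at position 5, error magnitude e = 5, c = [2, 3, 5, 8, 6].

Step 1: column multipliers v_i = (∏_{j≠i}(α_i − α_j))^{−1} mod 13.
  i = 1 (α = 7): (7−6)(7−4)(7−1)(7−3) = 1·3·6·4 = 72 ≡ 7, so v_1 = 7^{−1} = 2 (mod 13).
  i = 2 (α = 6): (6−7)(6−4)(6−1)(6−3) = (−1)·2·5·3 = −30 ≡ 9, so v_2 = 9^{−1} = 3 (mod 13).
  i = 3 (α = 4): (4−7)(4−6)(4−1)(4−3) = (−3)·(−2)·3·1 = 18 ≡ 5, so v_3 = 5^{−1} = 8 (mod 13).
  i = 4 (α = 1): (1−7)(1−6)(1−4)(1−3) = (−6)·(−5)·(−3)·(−2) = 180 ≡ 11, so v_4 = 11^{−1} = 6 (mod 13).
  i = 5 (α = 3): (3−7)(3−6)(3−4)(3−1) = (−4)·(−3)·(−1)·2 = −24 ≡ 2, so v_5 = 2^{−1} = 7 (mod 13).
  v = [2, 3, 8, 6, 7].
Step 2: syndromes of r = [2, 3, 5, 8, 11] (all sums mod 13).
  S_0 = Σ v_i r_i = 2·2 + 3·3 + 8·5 + 6·8 + 7·11 = 178 ≡ 9.
  S_1 = Σ v_i α_i r_i = 2·7·2 + 3·6·3 + 8·4·5 + 6·1·8 + 7·3·11 = 521 ≡ 1.
  α_i^2 mod 13 = [10, 10, 3, 1, 9].
  S_2 = Σ v_i α_i^2 r_i = 2·10·2 + 3·10·3 + 8·3·5 + 6·1·8 + 7·9·11 = 991 ≡ 3.
  S = (9, 1, 3) ≠ 0, so r is not a codeword (an error is present).
Step 3: locate the error. For a single error e at position i, S_ℓ = v_i·e·α_i^ℓ, so α_err = S_1/S_0.
  S_0^{−1} = 9^{−1} = 3 (mod 13), so α_err = 1·3 = 3 ≡ 3 = α_5. Error position i = 5.
  Consistency check: S_2/S_1 = 3·1 = 3 ≡ 3 = α_err ✓ (single-error assumption holds).
Step 4: error magnitude e = S_0/v_5 = S_0·∏_{j≠5}(α_5 − α_j) = 9·2 = 18 ≡ 5 (mod 13).
Step 5: correct position 5: c_5 = r_5 − e = 11 − 5 ≡ 6 (mod 13). Hence c = [2, 3, 5, 8, 6].
  Check: interpolating c through the α_i gives m(x) = 9 + 12·x (degree < 2) with m(α_i) = c_i for every i, so c is indeed a codeword.
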